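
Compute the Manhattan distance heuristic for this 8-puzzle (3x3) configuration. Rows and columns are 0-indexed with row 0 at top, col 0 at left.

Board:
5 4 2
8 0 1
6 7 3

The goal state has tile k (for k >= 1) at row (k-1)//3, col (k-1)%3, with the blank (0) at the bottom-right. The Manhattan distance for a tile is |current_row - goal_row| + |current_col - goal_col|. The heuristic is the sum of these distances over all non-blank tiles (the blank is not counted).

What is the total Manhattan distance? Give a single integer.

Answer: 16

Derivation:
Tile 5: at (0,0), goal (1,1), distance |0-1|+|0-1| = 2
Tile 4: at (0,1), goal (1,0), distance |0-1|+|1-0| = 2
Tile 2: at (0,2), goal (0,1), distance |0-0|+|2-1| = 1
Tile 8: at (1,0), goal (2,1), distance |1-2|+|0-1| = 2
Tile 1: at (1,2), goal (0,0), distance |1-0|+|2-0| = 3
Tile 6: at (2,0), goal (1,2), distance |2-1|+|0-2| = 3
Tile 7: at (2,1), goal (2,0), distance |2-2|+|1-0| = 1
Tile 3: at (2,2), goal (0,2), distance |2-0|+|2-2| = 2
Sum: 2 + 2 + 1 + 2 + 3 + 3 + 1 + 2 = 16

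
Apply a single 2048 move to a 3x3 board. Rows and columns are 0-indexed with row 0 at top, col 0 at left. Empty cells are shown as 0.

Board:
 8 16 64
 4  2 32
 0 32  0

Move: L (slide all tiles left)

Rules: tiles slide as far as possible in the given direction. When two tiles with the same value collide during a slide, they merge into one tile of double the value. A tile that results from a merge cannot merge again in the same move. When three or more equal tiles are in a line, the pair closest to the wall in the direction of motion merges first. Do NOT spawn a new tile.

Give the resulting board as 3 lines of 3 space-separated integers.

Slide left:
row 0: [8, 16, 64] -> [8, 16, 64]
row 1: [4, 2, 32] -> [4, 2, 32]
row 2: [0, 32, 0] -> [32, 0, 0]

Answer:  8 16 64
 4  2 32
32  0  0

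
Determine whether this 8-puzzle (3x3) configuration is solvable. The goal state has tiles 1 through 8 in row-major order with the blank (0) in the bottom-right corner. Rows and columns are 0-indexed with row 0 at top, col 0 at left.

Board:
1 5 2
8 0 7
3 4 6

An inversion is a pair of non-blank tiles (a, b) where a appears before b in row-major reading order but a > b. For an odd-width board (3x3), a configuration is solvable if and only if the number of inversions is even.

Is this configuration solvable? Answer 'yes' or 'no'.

Answer: yes

Derivation:
Inversions (pairs i<j in row-major order where tile[i] > tile[j] > 0): 10
10 is even, so the puzzle is solvable.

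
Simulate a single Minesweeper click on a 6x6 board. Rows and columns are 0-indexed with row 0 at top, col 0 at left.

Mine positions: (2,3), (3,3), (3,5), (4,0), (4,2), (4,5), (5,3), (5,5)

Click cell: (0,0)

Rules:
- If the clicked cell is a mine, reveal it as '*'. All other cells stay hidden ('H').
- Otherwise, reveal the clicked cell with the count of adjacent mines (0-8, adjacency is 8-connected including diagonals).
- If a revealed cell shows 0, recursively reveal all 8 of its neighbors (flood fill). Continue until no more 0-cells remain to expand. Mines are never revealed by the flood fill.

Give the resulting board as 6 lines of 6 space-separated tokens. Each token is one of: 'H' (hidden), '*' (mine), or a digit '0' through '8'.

0 0 0 0 0 0
0 0 1 1 1 0
0 0 2 H 3 1
1 2 3 H H H
H H H H H H
H H H H H H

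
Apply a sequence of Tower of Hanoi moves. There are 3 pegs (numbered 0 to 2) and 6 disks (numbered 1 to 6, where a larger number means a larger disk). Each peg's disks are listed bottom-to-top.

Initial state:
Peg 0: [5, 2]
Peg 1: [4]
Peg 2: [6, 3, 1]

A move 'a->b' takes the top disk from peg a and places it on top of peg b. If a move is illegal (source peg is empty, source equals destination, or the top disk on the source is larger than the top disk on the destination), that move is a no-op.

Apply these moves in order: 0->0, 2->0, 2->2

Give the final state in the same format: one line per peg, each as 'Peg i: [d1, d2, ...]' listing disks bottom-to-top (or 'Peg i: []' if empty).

Answer: Peg 0: [5, 2, 1]
Peg 1: [4]
Peg 2: [6, 3]

Derivation:
After move 1 (0->0):
Peg 0: [5, 2]
Peg 1: [4]
Peg 2: [6, 3, 1]

After move 2 (2->0):
Peg 0: [5, 2, 1]
Peg 1: [4]
Peg 2: [6, 3]

After move 3 (2->2):
Peg 0: [5, 2, 1]
Peg 1: [4]
Peg 2: [6, 3]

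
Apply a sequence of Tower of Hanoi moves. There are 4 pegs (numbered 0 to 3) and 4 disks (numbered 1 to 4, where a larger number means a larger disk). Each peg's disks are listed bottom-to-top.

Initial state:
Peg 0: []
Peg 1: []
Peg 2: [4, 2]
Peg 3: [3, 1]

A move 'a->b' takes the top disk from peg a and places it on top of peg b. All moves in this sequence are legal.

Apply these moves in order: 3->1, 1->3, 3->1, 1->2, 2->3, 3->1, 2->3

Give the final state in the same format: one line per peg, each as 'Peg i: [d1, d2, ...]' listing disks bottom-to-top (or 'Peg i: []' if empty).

After move 1 (3->1):
Peg 0: []
Peg 1: [1]
Peg 2: [4, 2]
Peg 3: [3]

After move 2 (1->3):
Peg 0: []
Peg 1: []
Peg 2: [4, 2]
Peg 3: [3, 1]

After move 3 (3->1):
Peg 0: []
Peg 1: [1]
Peg 2: [4, 2]
Peg 3: [3]

After move 4 (1->2):
Peg 0: []
Peg 1: []
Peg 2: [4, 2, 1]
Peg 3: [3]

After move 5 (2->3):
Peg 0: []
Peg 1: []
Peg 2: [4, 2]
Peg 3: [3, 1]

After move 6 (3->1):
Peg 0: []
Peg 1: [1]
Peg 2: [4, 2]
Peg 3: [3]

After move 7 (2->3):
Peg 0: []
Peg 1: [1]
Peg 2: [4]
Peg 3: [3, 2]

Answer: Peg 0: []
Peg 1: [1]
Peg 2: [4]
Peg 3: [3, 2]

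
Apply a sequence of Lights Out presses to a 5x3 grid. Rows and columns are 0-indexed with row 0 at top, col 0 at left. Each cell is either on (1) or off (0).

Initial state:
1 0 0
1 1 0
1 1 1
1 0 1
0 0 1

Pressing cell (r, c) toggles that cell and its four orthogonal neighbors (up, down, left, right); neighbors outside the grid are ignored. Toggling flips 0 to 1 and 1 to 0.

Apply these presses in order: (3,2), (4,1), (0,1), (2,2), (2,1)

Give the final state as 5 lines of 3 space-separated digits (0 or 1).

After press 1 at (3,2):
1 0 0
1 1 0
1 1 0
1 1 0
0 0 0

After press 2 at (4,1):
1 0 0
1 1 0
1 1 0
1 0 0
1 1 1

After press 3 at (0,1):
0 1 1
1 0 0
1 1 0
1 0 0
1 1 1

After press 4 at (2,2):
0 1 1
1 0 1
1 0 1
1 0 1
1 1 1

After press 5 at (2,1):
0 1 1
1 1 1
0 1 0
1 1 1
1 1 1

Answer: 0 1 1
1 1 1
0 1 0
1 1 1
1 1 1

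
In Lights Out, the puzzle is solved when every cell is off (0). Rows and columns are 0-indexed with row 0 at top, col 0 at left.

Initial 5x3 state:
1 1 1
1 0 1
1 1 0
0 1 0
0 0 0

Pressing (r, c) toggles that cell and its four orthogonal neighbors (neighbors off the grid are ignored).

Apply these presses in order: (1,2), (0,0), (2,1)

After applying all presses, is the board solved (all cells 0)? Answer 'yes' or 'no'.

Answer: yes

Derivation:
After press 1 at (1,2):
1 1 0
1 1 0
1 1 1
0 1 0
0 0 0

After press 2 at (0,0):
0 0 0
0 1 0
1 1 1
0 1 0
0 0 0

After press 3 at (2,1):
0 0 0
0 0 0
0 0 0
0 0 0
0 0 0

Lights still on: 0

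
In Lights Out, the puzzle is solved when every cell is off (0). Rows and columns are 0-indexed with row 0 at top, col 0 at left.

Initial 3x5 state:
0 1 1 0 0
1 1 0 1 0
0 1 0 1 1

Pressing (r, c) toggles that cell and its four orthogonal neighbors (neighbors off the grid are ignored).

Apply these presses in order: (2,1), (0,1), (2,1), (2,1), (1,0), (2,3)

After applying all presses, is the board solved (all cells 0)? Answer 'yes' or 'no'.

After press 1 at (2,1):
0 1 1 0 0
1 0 0 1 0
1 0 1 1 1

After press 2 at (0,1):
1 0 0 0 0
1 1 0 1 0
1 0 1 1 1

After press 3 at (2,1):
1 0 0 0 0
1 0 0 1 0
0 1 0 1 1

After press 4 at (2,1):
1 0 0 0 0
1 1 0 1 0
1 0 1 1 1

After press 5 at (1,0):
0 0 0 0 0
0 0 0 1 0
0 0 1 1 1

After press 6 at (2,3):
0 0 0 0 0
0 0 0 0 0
0 0 0 0 0

Lights still on: 0

Answer: yes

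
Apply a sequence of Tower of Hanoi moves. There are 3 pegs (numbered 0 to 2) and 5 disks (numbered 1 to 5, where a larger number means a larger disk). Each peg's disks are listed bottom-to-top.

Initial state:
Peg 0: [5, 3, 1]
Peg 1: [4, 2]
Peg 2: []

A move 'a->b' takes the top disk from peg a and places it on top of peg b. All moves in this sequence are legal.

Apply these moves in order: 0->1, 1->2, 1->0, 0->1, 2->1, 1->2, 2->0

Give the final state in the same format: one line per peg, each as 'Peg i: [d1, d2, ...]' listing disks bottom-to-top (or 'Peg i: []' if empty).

Answer: Peg 0: [5, 3, 1]
Peg 1: [4, 2]
Peg 2: []

Derivation:
After move 1 (0->1):
Peg 0: [5, 3]
Peg 1: [4, 2, 1]
Peg 2: []

After move 2 (1->2):
Peg 0: [5, 3]
Peg 1: [4, 2]
Peg 2: [1]

After move 3 (1->0):
Peg 0: [5, 3, 2]
Peg 1: [4]
Peg 2: [1]

After move 4 (0->1):
Peg 0: [5, 3]
Peg 1: [4, 2]
Peg 2: [1]

After move 5 (2->1):
Peg 0: [5, 3]
Peg 1: [4, 2, 1]
Peg 2: []

After move 6 (1->2):
Peg 0: [5, 3]
Peg 1: [4, 2]
Peg 2: [1]

After move 7 (2->0):
Peg 0: [5, 3, 1]
Peg 1: [4, 2]
Peg 2: []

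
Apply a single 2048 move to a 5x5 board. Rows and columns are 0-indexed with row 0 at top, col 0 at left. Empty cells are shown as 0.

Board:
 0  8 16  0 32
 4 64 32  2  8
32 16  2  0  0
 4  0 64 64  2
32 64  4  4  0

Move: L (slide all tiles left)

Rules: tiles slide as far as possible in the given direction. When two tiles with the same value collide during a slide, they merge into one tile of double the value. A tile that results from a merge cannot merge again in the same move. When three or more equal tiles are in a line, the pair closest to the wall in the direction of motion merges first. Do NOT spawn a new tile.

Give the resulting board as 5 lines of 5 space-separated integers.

Answer:   8  16  32   0   0
  4  64  32   2   8
 32  16   2   0   0
  4 128   2   0   0
 32  64   8   0   0

Derivation:
Slide left:
row 0: [0, 8, 16, 0, 32] -> [8, 16, 32, 0, 0]
row 1: [4, 64, 32, 2, 8] -> [4, 64, 32, 2, 8]
row 2: [32, 16, 2, 0, 0] -> [32, 16, 2, 0, 0]
row 3: [4, 0, 64, 64, 2] -> [4, 128, 2, 0, 0]
row 4: [32, 64, 4, 4, 0] -> [32, 64, 8, 0, 0]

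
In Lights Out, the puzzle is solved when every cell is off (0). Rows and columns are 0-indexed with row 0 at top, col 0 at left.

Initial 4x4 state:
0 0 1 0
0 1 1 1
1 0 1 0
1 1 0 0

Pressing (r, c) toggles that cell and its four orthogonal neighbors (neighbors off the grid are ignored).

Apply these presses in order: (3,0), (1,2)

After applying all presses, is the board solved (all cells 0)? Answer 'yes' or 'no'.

After press 1 at (3,0):
0 0 1 0
0 1 1 1
0 0 1 0
0 0 0 0

After press 2 at (1,2):
0 0 0 0
0 0 0 0
0 0 0 0
0 0 0 0

Lights still on: 0

Answer: yes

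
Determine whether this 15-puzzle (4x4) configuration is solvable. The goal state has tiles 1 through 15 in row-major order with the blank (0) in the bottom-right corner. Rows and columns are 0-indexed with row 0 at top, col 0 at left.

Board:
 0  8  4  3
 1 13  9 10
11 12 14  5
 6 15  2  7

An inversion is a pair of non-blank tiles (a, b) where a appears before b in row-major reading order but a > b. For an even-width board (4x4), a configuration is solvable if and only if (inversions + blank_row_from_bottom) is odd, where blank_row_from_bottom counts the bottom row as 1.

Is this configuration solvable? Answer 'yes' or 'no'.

Answer: no

Derivation:
Inversions: 44
Blank is in row 0 (0-indexed from top), which is row 4 counting from the bottom (bottom = 1).
44 + 4 = 48, which is even, so the puzzle is not solvable.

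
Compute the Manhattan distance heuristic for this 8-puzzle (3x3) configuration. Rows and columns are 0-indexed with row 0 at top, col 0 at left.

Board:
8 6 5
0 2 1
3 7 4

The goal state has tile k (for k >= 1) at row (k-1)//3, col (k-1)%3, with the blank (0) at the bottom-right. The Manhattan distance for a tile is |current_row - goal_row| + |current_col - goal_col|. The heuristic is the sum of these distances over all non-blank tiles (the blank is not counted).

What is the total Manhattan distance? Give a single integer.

Tile 8: (0,0)->(2,1) = 3
Tile 6: (0,1)->(1,2) = 2
Tile 5: (0,2)->(1,1) = 2
Tile 2: (1,1)->(0,1) = 1
Tile 1: (1,2)->(0,0) = 3
Tile 3: (2,0)->(0,2) = 4
Tile 7: (2,1)->(2,0) = 1
Tile 4: (2,2)->(1,0) = 3
Sum: 3 + 2 + 2 + 1 + 3 + 4 + 1 + 3 = 19

Answer: 19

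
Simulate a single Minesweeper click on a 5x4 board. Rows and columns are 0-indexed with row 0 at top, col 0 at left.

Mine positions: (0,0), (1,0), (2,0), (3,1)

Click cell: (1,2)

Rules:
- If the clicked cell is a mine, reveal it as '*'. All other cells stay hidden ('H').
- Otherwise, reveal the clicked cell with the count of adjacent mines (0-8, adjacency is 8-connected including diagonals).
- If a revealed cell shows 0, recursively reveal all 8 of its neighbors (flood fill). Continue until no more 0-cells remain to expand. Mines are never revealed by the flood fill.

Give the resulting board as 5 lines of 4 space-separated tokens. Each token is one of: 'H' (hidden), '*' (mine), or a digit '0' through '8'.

H 2 0 0
H 3 0 0
H 3 1 0
H H 1 0
H H 1 0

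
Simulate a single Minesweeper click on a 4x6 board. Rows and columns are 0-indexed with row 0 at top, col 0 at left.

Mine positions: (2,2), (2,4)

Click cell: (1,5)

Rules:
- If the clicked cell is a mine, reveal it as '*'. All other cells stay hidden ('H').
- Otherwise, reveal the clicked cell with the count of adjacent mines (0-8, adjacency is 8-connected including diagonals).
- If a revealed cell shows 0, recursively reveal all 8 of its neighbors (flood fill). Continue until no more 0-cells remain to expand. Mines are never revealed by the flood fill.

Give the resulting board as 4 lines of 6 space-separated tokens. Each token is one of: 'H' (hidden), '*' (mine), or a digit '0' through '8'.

H H H H H H
H H H H H 1
H H H H H H
H H H H H H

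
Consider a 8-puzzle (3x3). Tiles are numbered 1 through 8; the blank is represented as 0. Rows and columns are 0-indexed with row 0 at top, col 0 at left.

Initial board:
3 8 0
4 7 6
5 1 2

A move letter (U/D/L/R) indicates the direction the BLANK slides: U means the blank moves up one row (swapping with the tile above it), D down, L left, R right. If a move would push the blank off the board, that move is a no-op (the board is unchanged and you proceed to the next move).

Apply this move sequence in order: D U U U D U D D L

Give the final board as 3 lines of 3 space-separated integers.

Answer: 3 8 6
4 7 2
5 0 1

Derivation:
After move 1 (D):
3 8 6
4 7 0
5 1 2

After move 2 (U):
3 8 0
4 7 6
5 1 2

After move 3 (U):
3 8 0
4 7 6
5 1 2

After move 4 (U):
3 8 0
4 7 6
5 1 2

After move 5 (D):
3 8 6
4 7 0
5 1 2

After move 6 (U):
3 8 0
4 7 6
5 1 2

After move 7 (D):
3 8 6
4 7 0
5 1 2

After move 8 (D):
3 8 6
4 7 2
5 1 0

After move 9 (L):
3 8 6
4 7 2
5 0 1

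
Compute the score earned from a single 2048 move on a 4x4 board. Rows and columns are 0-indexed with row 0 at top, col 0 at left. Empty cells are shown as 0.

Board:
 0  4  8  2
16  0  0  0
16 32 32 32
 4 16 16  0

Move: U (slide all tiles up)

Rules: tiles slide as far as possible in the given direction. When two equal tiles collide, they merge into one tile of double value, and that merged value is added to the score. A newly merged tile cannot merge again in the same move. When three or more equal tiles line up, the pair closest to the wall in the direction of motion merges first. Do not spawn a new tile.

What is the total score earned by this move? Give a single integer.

Answer: 32

Derivation:
Slide up:
col 0: [0, 16, 16, 4] -> [32, 4, 0, 0]  score +32 (running 32)
col 1: [4, 0, 32, 16] -> [4, 32, 16, 0]  score +0 (running 32)
col 2: [8, 0, 32, 16] -> [8, 32, 16, 0]  score +0 (running 32)
col 3: [2, 0, 32, 0] -> [2, 32, 0, 0]  score +0 (running 32)
Board after move:
32  4  8  2
 4 32 32 32
 0 16 16  0
 0  0  0  0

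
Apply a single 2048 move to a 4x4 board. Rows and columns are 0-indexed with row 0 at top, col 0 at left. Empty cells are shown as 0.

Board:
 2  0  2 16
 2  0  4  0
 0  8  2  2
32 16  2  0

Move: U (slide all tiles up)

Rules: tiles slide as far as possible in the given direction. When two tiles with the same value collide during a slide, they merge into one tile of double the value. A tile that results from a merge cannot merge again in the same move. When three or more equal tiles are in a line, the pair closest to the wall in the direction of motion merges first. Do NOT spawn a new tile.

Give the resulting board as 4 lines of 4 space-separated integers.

Slide up:
col 0: [2, 2, 0, 32] -> [4, 32, 0, 0]
col 1: [0, 0, 8, 16] -> [8, 16, 0, 0]
col 2: [2, 4, 2, 2] -> [2, 4, 4, 0]
col 3: [16, 0, 2, 0] -> [16, 2, 0, 0]

Answer:  4  8  2 16
32 16  4  2
 0  0  4  0
 0  0  0  0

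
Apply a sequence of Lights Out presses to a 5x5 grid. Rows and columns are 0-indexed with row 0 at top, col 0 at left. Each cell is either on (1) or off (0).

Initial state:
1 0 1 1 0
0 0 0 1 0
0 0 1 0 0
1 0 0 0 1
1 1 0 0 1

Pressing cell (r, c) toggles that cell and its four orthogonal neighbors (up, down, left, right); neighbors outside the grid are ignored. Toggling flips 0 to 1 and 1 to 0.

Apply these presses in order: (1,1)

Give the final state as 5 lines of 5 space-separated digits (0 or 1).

Answer: 1 1 1 1 0
1 1 1 1 0
0 1 1 0 0
1 0 0 0 1
1 1 0 0 1

Derivation:
After press 1 at (1,1):
1 1 1 1 0
1 1 1 1 0
0 1 1 0 0
1 0 0 0 1
1 1 0 0 1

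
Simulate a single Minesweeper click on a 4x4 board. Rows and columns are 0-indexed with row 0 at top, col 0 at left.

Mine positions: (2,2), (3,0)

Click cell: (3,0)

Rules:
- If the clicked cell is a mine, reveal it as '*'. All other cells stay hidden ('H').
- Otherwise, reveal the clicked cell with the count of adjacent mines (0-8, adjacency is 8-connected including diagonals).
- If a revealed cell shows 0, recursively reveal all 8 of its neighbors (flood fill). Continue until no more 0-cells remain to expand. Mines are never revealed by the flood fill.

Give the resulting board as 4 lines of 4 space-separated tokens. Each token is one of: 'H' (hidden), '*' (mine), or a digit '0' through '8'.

H H H H
H H H H
H H H H
* H H H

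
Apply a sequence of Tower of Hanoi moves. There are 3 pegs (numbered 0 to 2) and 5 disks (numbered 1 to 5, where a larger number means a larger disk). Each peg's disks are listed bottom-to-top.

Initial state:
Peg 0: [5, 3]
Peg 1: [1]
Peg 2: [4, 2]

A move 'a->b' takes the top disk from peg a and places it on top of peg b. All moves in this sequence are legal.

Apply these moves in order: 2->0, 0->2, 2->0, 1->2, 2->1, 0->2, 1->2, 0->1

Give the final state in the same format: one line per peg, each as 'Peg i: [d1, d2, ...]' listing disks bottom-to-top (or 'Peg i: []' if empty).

After move 1 (2->0):
Peg 0: [5, 3, 2]
Peg 1: [1]
Peg 2: [4]

After move 2 (0->2):
Peg 0: [5, 3]
Peg 1: [1]
Peg 2: [4, 2]

After move 3 (2->0):
Peg 0: [5, 3, 2]
Peg 1: [1]
Peg 2: [4]

After move 4 (1->2):
Peg 0: [5, 3, 2]
Peg 1: []
Peg 2: [4, 1]

After move 5 (2->1):
Peg 0: [5, 3, 2]
Peg 1: [1]
Peg 2: [4]

After move 6 (0->2):
Peg 0: [5, 3]
Peg 1: [1]
Peg 2: [4, 2]

After move 7 (1->2):
Peg 0: [5, 3]
Peg 1: []
Peg 2: [4, 2, 1]

After move 8 (0->1):
Peg 0: [5]
Peg 1: [3]
Peg 2: [4, 2, 1]

Answer: Peg 0: [5]
Peg 1: [3]
Peg 2: [4, 2, 1]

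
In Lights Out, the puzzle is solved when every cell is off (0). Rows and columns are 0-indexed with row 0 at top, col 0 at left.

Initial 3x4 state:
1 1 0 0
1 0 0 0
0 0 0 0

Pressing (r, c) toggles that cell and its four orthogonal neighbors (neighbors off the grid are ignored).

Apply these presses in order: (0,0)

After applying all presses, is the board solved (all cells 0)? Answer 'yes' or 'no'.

Answer: yes

Derivation:
After press 1 at (0,0):
0 0 0 0
0 0 0 0
0 0 0 0

Lights still on: 0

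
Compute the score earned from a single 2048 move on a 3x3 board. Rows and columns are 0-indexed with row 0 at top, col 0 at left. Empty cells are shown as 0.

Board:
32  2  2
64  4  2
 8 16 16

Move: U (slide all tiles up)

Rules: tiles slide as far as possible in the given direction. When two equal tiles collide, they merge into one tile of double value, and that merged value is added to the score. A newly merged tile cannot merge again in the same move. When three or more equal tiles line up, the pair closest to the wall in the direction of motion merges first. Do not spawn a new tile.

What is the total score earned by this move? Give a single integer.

Answer: 4

Derivation:
Slide up:
col 0: [32, 64, 8] -> [32, 64, 8]  score +0 (running 0)
col 1: [2, 4, 16] -> [2, 4, 16]  score +0 (running 0)
col 2: [2, 2, 16] -> [4, 16, 0]  score +4 (running 4)
Board after move:
32  2  4
64  4 16
 8 16  0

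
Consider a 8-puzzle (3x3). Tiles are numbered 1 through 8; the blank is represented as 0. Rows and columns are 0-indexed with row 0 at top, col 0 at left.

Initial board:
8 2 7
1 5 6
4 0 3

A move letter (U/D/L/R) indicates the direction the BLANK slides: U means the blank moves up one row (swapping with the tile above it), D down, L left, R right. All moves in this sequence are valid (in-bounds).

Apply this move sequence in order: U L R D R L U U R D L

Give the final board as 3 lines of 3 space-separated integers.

After move 1 (U):
8 2 7
1 0 6
4 5 3

After move 2 (L):
8 2 7
0 1 6
4 5 3

After move 3 (R):
8 2 7
1 0 6
4 5 3

After move 4 (D):
8 2 7
1 5 6
4 0 3

After move 5 (R):
8 2 7
1 5 6
4 3 0

After move 6 (L):
8 2 7
1 5 6
4 0 3

After move 7 (U):
8 2 7
1 0 6
4 5 3

After move 8 (U):
8 0 7
1 2 6
4 5 3

After move 9 (R):
8 7 0
1 2 6
4 5 3

After move 10 (D):
8 7 6
1 2 0
4 5 3

After move 11 (L):
8 7 6
1 0 2
4 5 3

Answer: 8 7 6
1 0 2
4 5 3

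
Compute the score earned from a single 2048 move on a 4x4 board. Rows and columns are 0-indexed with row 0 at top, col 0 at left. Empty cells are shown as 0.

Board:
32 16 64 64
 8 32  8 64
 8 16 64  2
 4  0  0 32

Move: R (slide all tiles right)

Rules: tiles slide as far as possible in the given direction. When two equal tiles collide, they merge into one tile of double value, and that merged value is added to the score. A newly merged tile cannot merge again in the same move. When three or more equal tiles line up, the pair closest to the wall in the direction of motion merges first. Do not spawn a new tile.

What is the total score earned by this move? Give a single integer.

Answer: 128

Derivation:
Slide right:
row 0: [32, 16, 64, 64] -> [0, 32, 16, 128]  score +128 (running 128)
row 1: [8, 32, 8, 64] -> [8, 32, 8, 64]  score +0 (running 128)
row 2: [8, 16, 64, 2] -> [8, 16, 64, 2]  score +0 (running 128)
row 3: [4, 0, 0, 32] -> [0, 0, 4, 32]  score +0 (running 128)
Board after move:
  0  32  16 128
  8  32   8  64
  8  16  64   2
  0   0   4  32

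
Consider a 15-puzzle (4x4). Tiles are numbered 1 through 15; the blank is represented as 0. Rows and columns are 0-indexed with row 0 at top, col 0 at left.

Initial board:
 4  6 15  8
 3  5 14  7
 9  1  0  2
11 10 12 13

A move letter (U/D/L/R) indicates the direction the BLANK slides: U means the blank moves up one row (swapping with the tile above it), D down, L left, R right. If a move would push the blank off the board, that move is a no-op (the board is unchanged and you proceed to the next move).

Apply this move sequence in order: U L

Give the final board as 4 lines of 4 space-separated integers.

After move 1 (U):
 4  6 15  8
 3  5  0  7
 9  1 14  2
11 10 12 13

After move 2 (L):
 4  6 15  8
 3  0  5  7
 9  1 14  2
11 10 12 13

Answer:  4  6 15  8
 3  0  5  7
 9  1 14  2
11 10 12 13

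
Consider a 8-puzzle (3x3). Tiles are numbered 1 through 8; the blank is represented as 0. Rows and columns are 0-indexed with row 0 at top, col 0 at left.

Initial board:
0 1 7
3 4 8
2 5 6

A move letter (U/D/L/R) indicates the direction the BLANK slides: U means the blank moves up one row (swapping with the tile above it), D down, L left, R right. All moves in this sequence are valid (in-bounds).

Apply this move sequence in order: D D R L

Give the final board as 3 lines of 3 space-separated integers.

After move 1 (D):
3 1 7
0 4 8
2 5 6

After move 2 (D):
3 1 7
2 4 8
0 5 6

After move 3 (R):
3 1 7
2 4 8
5 0 6

After move 4 (L):
3 1 7
2 4 8
0 5 6

Answer: 3 1 7
2 4 8
0 5 6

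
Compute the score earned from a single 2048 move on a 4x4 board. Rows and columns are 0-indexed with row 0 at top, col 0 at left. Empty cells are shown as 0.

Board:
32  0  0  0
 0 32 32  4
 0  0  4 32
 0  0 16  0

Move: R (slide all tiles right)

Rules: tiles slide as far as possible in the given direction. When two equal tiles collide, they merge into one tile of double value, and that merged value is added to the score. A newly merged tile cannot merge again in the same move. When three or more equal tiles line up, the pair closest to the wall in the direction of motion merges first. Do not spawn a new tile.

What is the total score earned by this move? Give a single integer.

Answer: 64

Derivation:
Slide right:
row 0: [32, 0, 0, 0] -> [0, 0, 0, 32]  score +0 (running 0)
row 1: [0, 32, 32, 4] -> [0, 0, 64, 4]  score +64 (running 64)
row 2: [0, 0, 4, 32] -> [0, 0, 4, 32]  score +0 (running 64)
row 3: [0, 0, 16, 0] -> [0, 0, 0, 16]  score +0 (running 64)
Board after move:
 0  0  0 32
 0  0 64  4
 0  0  4 32
 0  0  0 16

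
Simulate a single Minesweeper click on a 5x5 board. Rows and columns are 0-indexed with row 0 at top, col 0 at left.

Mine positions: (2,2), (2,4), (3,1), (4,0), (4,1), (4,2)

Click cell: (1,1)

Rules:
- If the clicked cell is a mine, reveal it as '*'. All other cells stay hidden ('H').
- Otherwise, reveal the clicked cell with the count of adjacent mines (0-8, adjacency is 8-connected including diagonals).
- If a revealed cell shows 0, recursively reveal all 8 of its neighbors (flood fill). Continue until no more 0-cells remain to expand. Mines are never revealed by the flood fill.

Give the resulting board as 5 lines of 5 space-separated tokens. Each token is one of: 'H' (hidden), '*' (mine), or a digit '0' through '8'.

H H H H H
H 1 H H H
H H H H H
H H H H H
H H H H H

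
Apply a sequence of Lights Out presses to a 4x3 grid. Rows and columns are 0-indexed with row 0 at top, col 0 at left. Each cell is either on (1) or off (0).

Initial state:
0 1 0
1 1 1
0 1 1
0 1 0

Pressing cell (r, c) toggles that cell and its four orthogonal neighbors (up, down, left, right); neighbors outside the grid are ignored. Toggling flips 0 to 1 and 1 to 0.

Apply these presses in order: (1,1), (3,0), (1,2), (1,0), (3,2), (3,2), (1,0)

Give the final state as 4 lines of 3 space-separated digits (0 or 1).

After press 1 at (1,1):
0 0 0
0 0 0
0 0 1
0 1 0

After press 2 at (3,0):
0 0 0
0 0 0
1 0 1
1 0 0

After press 3 at (1,2):
0 0 1
0 1 1
1 0 0
1 0 0

After press 4 at (1,0):
1 0 1
1 0 1
0 0 0
1 0 0

After press 5 at (3,2):
1 0 1
1 0 1
0 0 1
1 1 1

After press 6 at (3,2):
1 0 1
1 0 1
0 0 0
1 0 0

After press 7 at (1,0):
0 0 1
0 1 1
1 0 0
1 0 0

Answer: 0 0 1
0 1 1
1 0 0
1 0 0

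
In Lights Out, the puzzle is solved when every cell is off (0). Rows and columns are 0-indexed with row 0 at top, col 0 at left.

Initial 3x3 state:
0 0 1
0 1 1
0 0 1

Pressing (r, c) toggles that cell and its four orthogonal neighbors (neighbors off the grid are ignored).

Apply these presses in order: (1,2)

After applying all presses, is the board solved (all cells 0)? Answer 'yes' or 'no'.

Answer: yes

Derivation:
After press 1 at (1,2):
0 0 0
0 0 0
0 0 0

Lights still on: 0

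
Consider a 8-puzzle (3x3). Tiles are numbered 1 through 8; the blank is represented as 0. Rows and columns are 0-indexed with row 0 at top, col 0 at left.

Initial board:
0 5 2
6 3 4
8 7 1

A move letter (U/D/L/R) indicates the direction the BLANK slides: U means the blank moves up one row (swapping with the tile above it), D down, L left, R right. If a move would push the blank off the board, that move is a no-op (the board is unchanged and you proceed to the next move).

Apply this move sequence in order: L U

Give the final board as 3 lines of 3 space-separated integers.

After move 1 (L):
0 5 2
6 3 4
8 7 1

After move 2 (U):
0 5 2
6 3 4
8 7 1

Answer: 0 5 2
6 3 4
8 7 1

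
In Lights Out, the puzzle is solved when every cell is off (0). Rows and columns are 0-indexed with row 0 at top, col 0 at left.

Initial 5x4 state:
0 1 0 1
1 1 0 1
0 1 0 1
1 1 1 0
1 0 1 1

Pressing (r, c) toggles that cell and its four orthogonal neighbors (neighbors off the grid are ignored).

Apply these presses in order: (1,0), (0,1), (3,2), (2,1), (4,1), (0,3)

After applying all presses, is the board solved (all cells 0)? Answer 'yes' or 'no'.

After press 1 at (1,0):
1 1 0 1
0 0 0 1
1 1 0 1
1 1 1 0
1 0 1 1

After press 2 at (0,1):
0 0 1 1
0 1 0 1
1 1 0 1
1 1 1 0
1 0 1 1

After press 3 at (3,2):
0 0 1 1
0 1 0 1
1 1 1 1
1 0 0 1
1 0 0 1

After press 4 at (2,1):
0 0 1 1
0 0 0 1
0 0 0 1
1 1 0 1
1 0 0 1

After press 5 at (4,1):
0 0 1 1
0 0 0 1
0 0 0 1
1 0 0 1
0 1 1 1

After press 6 at (0,3):
0 0 0 0
0 0 0 0
0 0 0 1
1 0 0 1
0 1 1 1

Lights still on: 6

Answer: no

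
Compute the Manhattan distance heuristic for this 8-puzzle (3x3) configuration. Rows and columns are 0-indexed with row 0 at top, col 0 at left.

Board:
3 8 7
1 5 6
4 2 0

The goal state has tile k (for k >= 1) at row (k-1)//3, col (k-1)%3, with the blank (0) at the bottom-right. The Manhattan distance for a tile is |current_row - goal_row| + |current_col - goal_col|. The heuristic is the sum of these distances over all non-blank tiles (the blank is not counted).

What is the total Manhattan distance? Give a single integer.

Tile 3: (0,0)->(0,2) = 2
Tile 8: (0,1)->(2,1) = 2
Tile 7: (0,2)->(2,0) = 4
Tile 1: (1,0)->(0,0) = 1
Tile 5: (1,1)->(1,1) = 0
Tile 6: (1,2)->(1,2) = 0
Tile 4: (2,0)->(1,0) = 1
Tile 2: (2,1)->(0,1) = 2
Sum: 2 + 2 + 4 + 1 + 0 + 0 + 1 + 2 = 12

Answer: 12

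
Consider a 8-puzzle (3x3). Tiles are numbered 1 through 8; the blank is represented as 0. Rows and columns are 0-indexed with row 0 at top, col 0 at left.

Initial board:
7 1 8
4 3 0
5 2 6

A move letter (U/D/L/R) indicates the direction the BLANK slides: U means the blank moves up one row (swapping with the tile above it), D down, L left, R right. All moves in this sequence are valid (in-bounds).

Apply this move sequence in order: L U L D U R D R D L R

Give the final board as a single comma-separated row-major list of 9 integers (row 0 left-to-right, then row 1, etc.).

After move 1 (L):
7 1 8
4 0 3
5 2 6

After move 2 (U):
7 0 8
4 1 3
5 2 6

After move 3 (L):
0 7 8
4 1 3
5 2 6

After move 4 (D):
4 7 8
0 1 3
5 2 6

After move 5 (U):
0 7 8
4 1 3
5 2 6

After move 6 (R):
7 0 8
4 1 3
5 2 6

After move 7 (D):
7 1 8
4 0 3
5 2 6

After move 8 (R):
7 1 8
4 3 0
5 2 6

After move 9 (D):
7 1 8
4 3 6
5 2 0

After move 10 (L):
7 1 8
4 3 6
5 0 2

After move 11 (R):
7 1 8
4 3 6
5 2 0

Answer: 7, 1, 8, 4, 3, 6, 5, 2, 0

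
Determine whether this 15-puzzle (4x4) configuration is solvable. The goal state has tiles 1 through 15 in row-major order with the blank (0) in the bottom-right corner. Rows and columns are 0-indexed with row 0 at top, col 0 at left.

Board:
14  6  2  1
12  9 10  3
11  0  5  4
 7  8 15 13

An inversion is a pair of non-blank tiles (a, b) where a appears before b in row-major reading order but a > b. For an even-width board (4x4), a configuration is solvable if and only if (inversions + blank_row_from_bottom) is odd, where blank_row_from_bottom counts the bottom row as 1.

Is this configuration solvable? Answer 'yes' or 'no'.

Inversions: 43
Blank is in row 2 (0-indexed from top), which is row 2 counting from the bottom (bottom = 1).
43 + 2 = 45, which is odd, so the puzzle is solvable.

Answer: yes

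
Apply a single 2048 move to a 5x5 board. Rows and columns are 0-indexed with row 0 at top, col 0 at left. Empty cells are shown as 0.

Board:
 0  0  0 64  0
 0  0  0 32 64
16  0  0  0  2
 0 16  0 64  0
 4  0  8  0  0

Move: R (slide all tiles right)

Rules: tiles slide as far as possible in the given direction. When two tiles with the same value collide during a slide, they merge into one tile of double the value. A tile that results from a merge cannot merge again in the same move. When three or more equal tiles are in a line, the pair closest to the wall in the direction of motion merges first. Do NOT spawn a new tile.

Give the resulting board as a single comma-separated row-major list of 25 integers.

Slide right:
row 0: [0, 0, 0, 64, 0] -> [0, 0, 0, 0, 64]
row 1: [0, 0, 0, 32, 64] -> [0, 0, 0, 32, 64]
row 2: [16, 0, 0, 0, 2] -> [0, 0, 0, 16, 2]
row 3: [0, 16, 0, 64, 0] -> [0, 0, 0, 16, 64]
row 4: [4, 0, 8, 0, 0] -> [0, 0, 0, 4, 8]

Answer: 0, 0, 0, 0, 64, 0, 0, 0, 32, 64, 0, 0, 0, 16, 2, 0, 0, 0, 16, 64, 0, 0, 0, 4, 8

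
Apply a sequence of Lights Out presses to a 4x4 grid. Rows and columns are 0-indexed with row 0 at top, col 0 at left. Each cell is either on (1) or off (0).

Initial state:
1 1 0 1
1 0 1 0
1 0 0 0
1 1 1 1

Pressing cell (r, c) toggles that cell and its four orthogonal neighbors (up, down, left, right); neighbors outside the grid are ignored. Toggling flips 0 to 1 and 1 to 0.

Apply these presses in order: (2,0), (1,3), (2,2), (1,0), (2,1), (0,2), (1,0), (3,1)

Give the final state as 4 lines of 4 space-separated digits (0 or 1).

After press 1 at (2,0):
1 1 0 1
0 0 1 0
0 1 0 0
0 1 1 1

After press 2 at (1,3):
1 1 0 0
0 0 0 1
0 1 0 1
0 1 1 1

After press 3 at (2,2):
1 1 0 0
0 0 1 1
0 0 1 0
0 1 0 1

After press 4 at (1,0):
0 1 0 0
1 1 1 1
1 0 1 0
0 1 0 1

After press 5 at (2,1):
0 1 0 0
1 0 1 1
0 1 0 0
0 0 0 1

After press 6 at (0,2):
0 0 1 1
1 0 0 1
0 1 0 0
0 0 0 1

After press 7 at (1,0):
1 0 1 1
0 1 0 1
1 1 0 0
0 0 0 1

After press 8 at (3,1):
1 0 1 1
0 1 0 1
1 0 0 0
1 1 1 1

Answer: 1 0 1 1
0 1 0 1
1 0 0 0
1 1 1 1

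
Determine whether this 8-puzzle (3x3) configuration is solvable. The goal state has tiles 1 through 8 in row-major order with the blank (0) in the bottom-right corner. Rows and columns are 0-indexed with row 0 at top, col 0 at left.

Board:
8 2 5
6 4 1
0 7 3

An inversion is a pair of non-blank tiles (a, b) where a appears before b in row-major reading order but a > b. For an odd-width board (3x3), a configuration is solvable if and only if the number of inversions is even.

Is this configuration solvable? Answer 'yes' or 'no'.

Answer: no

Derivation:
Inversions (pairs i<j in row-major order where tile[i] > tile[j] > 0): 17
17 is odd, so the puzzle is not solvable.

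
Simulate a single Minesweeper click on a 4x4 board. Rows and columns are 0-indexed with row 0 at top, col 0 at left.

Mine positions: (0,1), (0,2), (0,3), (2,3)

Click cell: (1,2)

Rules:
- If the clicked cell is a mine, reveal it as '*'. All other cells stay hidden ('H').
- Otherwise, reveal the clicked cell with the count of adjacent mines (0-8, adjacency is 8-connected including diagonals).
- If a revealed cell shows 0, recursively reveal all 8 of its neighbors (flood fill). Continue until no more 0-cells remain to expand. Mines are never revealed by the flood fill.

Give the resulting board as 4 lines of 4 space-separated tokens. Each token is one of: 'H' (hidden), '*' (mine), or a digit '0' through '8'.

H H H H
H H 4 H
H H H H
H H H H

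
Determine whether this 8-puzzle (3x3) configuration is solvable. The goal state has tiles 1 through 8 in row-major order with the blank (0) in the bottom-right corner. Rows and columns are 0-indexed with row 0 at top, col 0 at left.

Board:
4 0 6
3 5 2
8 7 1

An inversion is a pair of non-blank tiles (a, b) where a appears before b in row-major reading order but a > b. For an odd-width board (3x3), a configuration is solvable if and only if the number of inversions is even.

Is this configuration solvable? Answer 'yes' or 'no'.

Inversions (pairs i<j in row-major order where tile[i] > tile[j] > 0): 15
15 is odd, so the puzzle is not solvable.

Answer: no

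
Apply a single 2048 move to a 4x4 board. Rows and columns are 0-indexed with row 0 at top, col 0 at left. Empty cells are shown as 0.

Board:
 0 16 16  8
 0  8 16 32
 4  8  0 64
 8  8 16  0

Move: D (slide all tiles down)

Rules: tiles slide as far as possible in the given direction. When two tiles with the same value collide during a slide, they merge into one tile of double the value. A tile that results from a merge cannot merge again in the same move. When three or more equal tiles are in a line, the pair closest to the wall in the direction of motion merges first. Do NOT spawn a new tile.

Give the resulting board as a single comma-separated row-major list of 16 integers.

Answer: 0, 0, 0, 0, 0, 16, 0, 8, 4, 8, 16, 32, 8, 16, 32, 64

Derivation:
Slide down:
col 0: [0, 0, 4, 8] -> [0, 0, 4, 8]
col 1: [16, 8, 8, 8] -> [0, 16, 8, 16]
col 2: [16, 16, 0, 16] -> [0, 0, 16, 32]
col 3: [8, 32, 64, 0] -> [0, 8, 32, 64]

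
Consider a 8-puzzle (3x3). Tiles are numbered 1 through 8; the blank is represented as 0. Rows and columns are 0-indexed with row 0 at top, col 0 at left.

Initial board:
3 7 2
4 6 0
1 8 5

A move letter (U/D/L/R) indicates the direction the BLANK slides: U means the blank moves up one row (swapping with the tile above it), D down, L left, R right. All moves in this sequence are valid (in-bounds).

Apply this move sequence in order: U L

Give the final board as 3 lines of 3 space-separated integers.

After move 1 (U):
3 7 0
4 6 2
1 8 5

After move 2 (L):
3 0 7
4 6 2
1 8 5

Answer: 3 0 7
4 6 2
1 8 5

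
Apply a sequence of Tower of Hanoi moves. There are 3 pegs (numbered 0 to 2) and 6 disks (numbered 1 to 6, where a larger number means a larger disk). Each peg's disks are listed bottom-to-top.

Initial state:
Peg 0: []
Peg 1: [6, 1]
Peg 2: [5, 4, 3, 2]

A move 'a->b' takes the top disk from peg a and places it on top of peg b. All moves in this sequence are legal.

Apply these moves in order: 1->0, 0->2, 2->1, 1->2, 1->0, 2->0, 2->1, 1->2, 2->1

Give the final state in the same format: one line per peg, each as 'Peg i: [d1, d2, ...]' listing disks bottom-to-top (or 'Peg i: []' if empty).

Answer: Peg 0: [6, 1]
Peg 1: [2]
Peg 2: [5, 4, 3]

Derivation:
After move 1 (1->0):
Peg 0: [1]
Peg 1: [6]
Peg 2: [5, 4, 3, 2]

After move 2 (0->2):
Peg 0: []
Peg 1: [6]
Peg 2: [5, 4, 3, 2, 1]

After move 3 (2->1):
Peg 0: []
Peg 1: [6, 1]
Peg 2: [5, 4, 3, 2]

After move 4 (1->2):
Peg 0: []
Peg 1: [6]
Peg 2: [5, 4, 3, 2, 1]

After move 5 (1->0):
Peg 0: [6]
Peg 1: []
Peg 2: [5, 4, 3, 2, 1]

After move 6 (2->0):
Peg 0: [6, 1]
Peg 1: []
Peg 2: [5, 4, 3, 2]

After move 7 (2->1):
Peg 0: [6, 1]
Peg 1: [2]
Peg 2: [5, 4, 3]

After move 8 (1->2):
Peg 0: [6, 1]
Peg 1: []
Peg 2: [5, 4, 3, 2]

After move 9 (2->1):
Peg 0: [6, 1]
Peg 1: [2]
Peg 2: [5, 4, 3]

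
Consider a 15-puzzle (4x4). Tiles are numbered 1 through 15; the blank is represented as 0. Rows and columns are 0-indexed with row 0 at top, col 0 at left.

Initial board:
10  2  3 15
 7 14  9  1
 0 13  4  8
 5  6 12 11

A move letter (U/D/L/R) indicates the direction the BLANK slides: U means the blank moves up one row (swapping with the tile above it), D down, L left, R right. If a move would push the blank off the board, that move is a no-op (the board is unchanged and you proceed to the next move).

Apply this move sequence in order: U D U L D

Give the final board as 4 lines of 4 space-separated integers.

Answer: 10  2  3 15
 7 14  9  1
 0 13  4  8
 5  6 12 11

Derivation:
After move 1 (U):
10  2  3 15
 0 14  9  1
 7 13  4  8
 5  6 12 11

After move 2 (D):
10  2  3 15
 7 14  9  1
 0 13  4  8
 5  6 12 11

After move 3 (U):
10  2  3 15
 0 14  9  1
 7 13  4  8
 5  6 12 11

After move 4 (L):
10  2  3 15
 0 14  9  1
 7 13  4  8
 5  6 12 11

After move 5 (D):
10  2  3 15
 7 14  9  1
 0 13  4  8
 5  6 12 11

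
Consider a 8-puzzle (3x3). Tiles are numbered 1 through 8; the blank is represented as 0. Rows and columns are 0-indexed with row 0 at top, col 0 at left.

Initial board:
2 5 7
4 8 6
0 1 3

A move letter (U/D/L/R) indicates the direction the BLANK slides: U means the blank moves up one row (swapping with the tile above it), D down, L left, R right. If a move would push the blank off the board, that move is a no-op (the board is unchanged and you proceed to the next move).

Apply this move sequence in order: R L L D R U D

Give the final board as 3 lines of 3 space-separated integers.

Answer: 2 5 7
4 8 6
1 0 3

Derivation:
After move 1 (R):
2 5 7
4 8 6
1 0 3

After move 2 (L):
2 5 7
4 8 6
0 1 3

After move 3 (L):
2 5 7
4 8 6
0 1 3

After move 4 (D):
2 5 7
4 8 6
0 1 3

After move 5 (R):
2 5 7
4 8 6
1 0 3

After move 6 (U):
2 5 7
4 0 6
1 8 3

After move 7 (D):
2 5 7
4 8 6
1 0 3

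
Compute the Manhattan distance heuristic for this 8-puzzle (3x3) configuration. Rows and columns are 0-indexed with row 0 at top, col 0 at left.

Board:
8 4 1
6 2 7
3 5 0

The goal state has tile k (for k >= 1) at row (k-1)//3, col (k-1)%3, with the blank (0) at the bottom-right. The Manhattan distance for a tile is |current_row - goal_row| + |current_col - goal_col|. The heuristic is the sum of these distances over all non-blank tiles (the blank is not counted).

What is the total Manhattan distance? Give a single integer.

Tile 8: at (0,0), goal (2,1), distance |0-2|+|0-1| = 3
Tile 4: at (0,1), goal (1,0), distance |0-1|+|1-0| = 2
Tile 1: at (0,2), goal (0,0), distance |0-0|+|2-0| = 2
Tile 6: at (1,0), goal (1,2), distance |1-1|+|0-2| = 2
Tile 2: at (1,1), goal (0,1), distance |1-0|+|1-1| = 1
Tile 7: at (1,2), goal (2,0), distance |1-2|+|2-0| = 3
Tile 3: at (2,0), goal (0,2), distance |2-0|+|0-2| = 4
Tile 5: at (2,1), goal (1,1), distance |2-1|+|1-1| = 1
Sum: 3 + 2 + 2 + 2 + 1 + 3 + 4 + 1 = 18

Answer: 18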